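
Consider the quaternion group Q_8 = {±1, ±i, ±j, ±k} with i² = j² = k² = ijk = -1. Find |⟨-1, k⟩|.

4

|⟨-1⟩| = 2 and |⟨k⟩| = 4, so |H| is a multiple of lcm(2, 4) = 4 and divides |G| = 8.
Closing under the operation: H = {1, -1, k, -k}, so |H| = 4.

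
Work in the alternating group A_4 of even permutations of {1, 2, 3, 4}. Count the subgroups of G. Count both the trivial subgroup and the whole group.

|G| = 12, so by Lagrange every subgroup order divides 12. Divisors: 1, 2, 3, 4, 6, 12.
Subgroups by order — order 1: 1; order 2: 3; order 3: 4; order 4: 1; order 6: 0; order 12: 1.
Total: 1 + 3 + 4 + 1 + 0 + 1 = 10.

10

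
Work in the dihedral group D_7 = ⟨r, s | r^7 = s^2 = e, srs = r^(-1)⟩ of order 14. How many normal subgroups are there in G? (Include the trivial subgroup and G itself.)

G has 10 subgroups. Checking conjugation-invariance by order — order 1: 1/1 normal; order 2: 0/7 normal; order 7: 1/1 normal; order 14: 1/1 normal.
Total normal subgroups: 3.

3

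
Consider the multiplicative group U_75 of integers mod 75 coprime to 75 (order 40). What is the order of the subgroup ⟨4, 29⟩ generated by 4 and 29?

|⟨4⟩| = 10 and |⟨29⟩| = 10, so |H| is a multiple of lcm(10, 10) = 10 and divides |G| = 40.
Closing under the operation: H = {1, 4, 11, 14, 16, 19, 26, 29, 31, 34, 41, 44, 46, 49, 56, 59, 61, 64, 71, 74}, so |H| = 20.

20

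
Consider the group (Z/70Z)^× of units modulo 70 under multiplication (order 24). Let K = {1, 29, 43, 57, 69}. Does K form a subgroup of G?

No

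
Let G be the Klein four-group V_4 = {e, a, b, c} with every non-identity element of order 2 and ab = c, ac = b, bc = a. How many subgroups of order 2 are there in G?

3

|G| = 4 and 2 | 4, so subgroups of order 2 are possible by Lagrange.
The subgroups of order 2 are: {e, a}; {e, b}; {e, c}.
So G has 3 subgroups of order 2.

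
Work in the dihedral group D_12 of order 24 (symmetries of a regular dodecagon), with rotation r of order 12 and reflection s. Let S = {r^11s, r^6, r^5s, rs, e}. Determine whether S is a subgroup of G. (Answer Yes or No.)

No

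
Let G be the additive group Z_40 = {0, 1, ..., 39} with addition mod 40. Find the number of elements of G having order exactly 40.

16

In a cyclic group of order 40, the number of elements of order d (for d | 40) is φ(d).
φ(40) = 16.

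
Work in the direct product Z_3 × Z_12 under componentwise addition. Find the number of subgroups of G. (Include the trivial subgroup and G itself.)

|G| = 36, so by Lagrange every subgroup order divides 36. Divisors: 1, 2, 3, 4, 6, 9, 12, 18, 36.
Subgroups by order — order 1: 1; order 2: 1; order 3: 4; order 4: 1; order 6: 4; order 9: 1; order 12: 4; order 18: 1; order 36: 1.
Total: 1 + 1 + 4 + 1 + 4 + 1 + 4 + 1 + 1 = 18.

18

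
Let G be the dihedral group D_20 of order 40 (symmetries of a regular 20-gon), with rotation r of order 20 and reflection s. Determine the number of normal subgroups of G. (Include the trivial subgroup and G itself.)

9

G has 48 subgroups. Checking conjugation-invariance by order — order 1: 1/1 normal; order 2: 1/21 normal; order 4: 1/11 normal; order 5: 1/1 normal; order 8: 0/5 normal; order 10: 1/5 normal; order 20: 3/3 normal; order 40: 1/1 normal.
Total normal subgroups: 9.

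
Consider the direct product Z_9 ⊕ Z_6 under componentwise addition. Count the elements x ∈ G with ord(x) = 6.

8

An element (a,b) has order lcm(ord(a), ord(b)); count pairs with lcm equal to 6.
Enumerating gives 8 such elements.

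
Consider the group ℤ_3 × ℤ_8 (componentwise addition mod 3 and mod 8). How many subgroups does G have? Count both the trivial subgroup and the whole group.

8

|G| = 24, so by Lagrange every subgroup order divides 24. Divisors: 1, 2, 3, 4, 6, 8, 12, 24.
Subgroups by order — order 1: 1; order 2: 1; order 3: 1; order 4: 1; order 6: 1; order 8: 1; order 12: 1; order 24: 1.
Total: 1 + 1 + 1 + 1 + 1 + 1 + 1 + 1 = 8.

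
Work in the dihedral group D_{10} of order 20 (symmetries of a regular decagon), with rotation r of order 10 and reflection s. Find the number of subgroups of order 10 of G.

3

|G| = 20 and 10 | 20, so subgroups of order 10 are possible by Lagrange.
The subgroups of order 10 are: {e, r, r^2, r^3, r^4, r^5, r^6, r^7, r^8, r^9}; {e, r^2, r^4, r^6, r^8, s, r^2s, r^4s, r^6s, r^8s}; {e, r^2, r^4, r^6, r^8, rs, r^3s, r^5s, r^7s, r^9s}.
So G has 3 subgroups of order 10.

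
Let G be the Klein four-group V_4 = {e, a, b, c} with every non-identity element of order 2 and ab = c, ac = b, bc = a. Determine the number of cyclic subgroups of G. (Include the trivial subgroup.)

4

A cyclic subgroup of order d is generated by each of its φ(d) elements of order d, so the cyclic subgroups of order d number (#elements of order d)/φ(d).
Cyclic subgroups by order — order 1: 1; order 2: 3.
Total: 4.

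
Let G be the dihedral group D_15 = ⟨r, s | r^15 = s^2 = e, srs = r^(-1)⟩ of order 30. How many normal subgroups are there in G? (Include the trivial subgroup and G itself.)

G has 28 subgroups. Checking conjugation-invariance by order — order 1: 1/1 normal; order 2: 0/15 normal; order 3: 1/1 normal; order 5: 1/1 normal; order 6: 0/5 normal; order 10: 0/3 normal; order 15: 1/1 normal; order 30: 1/1 normal.
Total normal subgroups: 5.

5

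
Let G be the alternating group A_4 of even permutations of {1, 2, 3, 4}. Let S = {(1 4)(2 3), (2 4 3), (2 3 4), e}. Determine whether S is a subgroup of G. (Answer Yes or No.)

Closure fails: (2 4 3) ∘ (1 4)(2 3) = (1 3 4) ∉ S. So S is not a subgroup.

No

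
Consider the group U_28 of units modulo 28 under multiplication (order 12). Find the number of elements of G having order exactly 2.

The elements of order 2 are: 13, 15, 27.
That's 3.

3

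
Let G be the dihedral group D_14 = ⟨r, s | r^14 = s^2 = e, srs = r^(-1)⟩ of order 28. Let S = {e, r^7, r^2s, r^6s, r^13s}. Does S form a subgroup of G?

|S| = 5 does not divide |G| = 28, so by Lagrange S is not a subgroup.

No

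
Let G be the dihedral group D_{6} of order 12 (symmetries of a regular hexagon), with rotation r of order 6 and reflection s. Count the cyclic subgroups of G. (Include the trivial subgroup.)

Each element a generates a cyclic subgroup ⟨a⟩; distinct elements may generate the same one (a cyclic group of order d has φ(d) generators).
Cyclic subgroups by order — order 1: 1; order 2: 7; order 3: 1; order 6: 1.
Total: 10.

10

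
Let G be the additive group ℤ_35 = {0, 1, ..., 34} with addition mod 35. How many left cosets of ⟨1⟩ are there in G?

|⟨1⟩| = 35 and |G| = 35.
By Lagrange, [G : H] = |G|/|H| = 35/35 = 1.

1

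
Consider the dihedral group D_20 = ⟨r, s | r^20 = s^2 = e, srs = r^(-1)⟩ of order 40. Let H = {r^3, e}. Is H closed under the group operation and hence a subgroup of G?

No

r^3 ∈ H but its inverse r^17 ∉ H, so H is not a subgroup.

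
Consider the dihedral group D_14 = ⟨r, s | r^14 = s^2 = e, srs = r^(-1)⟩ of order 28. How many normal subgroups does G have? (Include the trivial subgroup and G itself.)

G has 28 subgroups. Checking conjugation-invariance by order — order 1: 1/1 normal; order 2: 1/15 normal; order 4: 0/7 normal; order 7: 1/1 normal; order 14: 3/3 normal; order 28: 1/1 normal.
Total normal subgroups: 7.

7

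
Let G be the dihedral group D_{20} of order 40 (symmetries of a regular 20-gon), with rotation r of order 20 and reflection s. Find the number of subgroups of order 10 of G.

|G| = 40 and 10 | 40, so subgroups of order 10 are possible by Lagrange.
The subgroups of order 10 are: {e, r^2, r^4, r^6, r^8, r^10, r^12, r^14, r^16, r^18}; {e, r^4, r^8, r^12, r^16, r^2s, r^6s, r^10s, r^14s, r^18s}; {e, r^4, r^8, r^12, r^16, r^3s, r^7s, r^11s, r^15s, r^19s}; {e, r^4, r^8, r^12, r^16, s, r^4s, r^8s, r^12s, r^16s}; … (5 in all).
So G has 5 subgroups of order 10.

5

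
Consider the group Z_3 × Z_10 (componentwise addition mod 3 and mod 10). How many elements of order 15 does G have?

An element (a,b) has order lcm(ord(a), ord(b)); count pairs with lcm equal to 15.
Enumerating gives 8 such elements.

8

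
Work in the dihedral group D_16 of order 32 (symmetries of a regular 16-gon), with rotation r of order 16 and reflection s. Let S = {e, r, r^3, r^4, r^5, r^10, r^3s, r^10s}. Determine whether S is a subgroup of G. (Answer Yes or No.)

No

r ∈ S but its inverse r^15 ∉ S, so S is not a subgroup.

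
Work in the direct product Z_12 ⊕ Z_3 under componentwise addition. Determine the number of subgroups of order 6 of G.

4

|G| = 36 and 6 | 36, so subgroups of order 6 are possible by Lagrange.
The subgroups of order 6 are: {(0,0), (0,1), (0,2), (6,0), (6,1), (6,2)}; {(0,0), (2,0), (4,0), (6,0), (8,0), (10,0)}; {(0,0), (2,2), (4,1), (6,0), (8,2), (10,1)}; {(0,0), (2,1), (4,2), (6,0), (8,1), (10,2)}.
So G has 4 subgroups of order 6.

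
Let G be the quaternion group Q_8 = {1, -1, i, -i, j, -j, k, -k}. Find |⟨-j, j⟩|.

4

|⟨-j⟩| = 4 and |⟨j⟩| = 4, so |H| is a multiple of lcm(4, 4) = 4 and divides |G| = 8.
Closing under the operation: H = {1, -1, j, -j}, so |H| = 4.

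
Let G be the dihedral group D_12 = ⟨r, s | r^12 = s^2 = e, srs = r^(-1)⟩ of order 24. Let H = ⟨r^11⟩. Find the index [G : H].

2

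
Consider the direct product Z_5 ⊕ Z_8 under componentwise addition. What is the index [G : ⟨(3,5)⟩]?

1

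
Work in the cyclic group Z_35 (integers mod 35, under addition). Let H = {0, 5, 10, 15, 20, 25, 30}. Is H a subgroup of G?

|H| = 7 divides |G| = 35, consistent with Lagrange.
H contains the identity, every element's inverse is in H, and H is closed under +: it is a subgroup.
In fact H = ⟨20⟩.

Yes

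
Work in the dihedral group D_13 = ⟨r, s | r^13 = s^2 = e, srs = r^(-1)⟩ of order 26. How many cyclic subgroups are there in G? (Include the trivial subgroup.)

15

Each element a generates a cyclic subgroup ⟨a⟩; distinct elements may generate the same one (a cyclic group of order d has φ(d) generators).
Cyclic subgroups by order — order 1: 1; order 2: 13; order 13: 1.
Total: 15.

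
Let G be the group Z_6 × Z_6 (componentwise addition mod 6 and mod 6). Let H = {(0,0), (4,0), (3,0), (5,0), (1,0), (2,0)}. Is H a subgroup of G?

Yes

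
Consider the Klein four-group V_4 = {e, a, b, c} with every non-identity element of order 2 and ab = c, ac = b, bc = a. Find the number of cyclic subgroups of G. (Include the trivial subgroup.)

Each element a generates a cyclic subgroup ⟨a⟩; distinct elements may generate the same one (a cyclic group of order d has φ(d) generators).
Cyclic subgroups by order — order 1: 1; order 2: 3.
Total: 4.

4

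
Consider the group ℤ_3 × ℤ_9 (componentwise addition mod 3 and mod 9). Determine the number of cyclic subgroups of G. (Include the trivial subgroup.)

Group the elements of G by the cyclic subgroup they generate; each cyclic subgroup of order d accounts for φ(d) elements.
Cyclic subgroups by order — order 1: 1; order 3: 4; order 9: 3.
Total: 8.

8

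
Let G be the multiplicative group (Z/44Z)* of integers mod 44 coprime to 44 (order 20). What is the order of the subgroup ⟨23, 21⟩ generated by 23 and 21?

4

|⟨23⟩| = 2 and |⟨21⟩| = 2, so |H| is a multiple of lcm(2, 2) = 2 and divides |G| = 20.
Closing under the operation: H = {1, 21, 23, 43}, so |H| = 4.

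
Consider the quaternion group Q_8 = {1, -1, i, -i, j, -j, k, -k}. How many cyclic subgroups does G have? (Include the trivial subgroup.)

Group the elements of G by the cyclic subgroup they generate; each cyclic subgroup of order d accounts for φ(d) elements.
Cyclic subgroups by order — order 1: 1; order 2: 1; order 4: 3.
Total: 5.

5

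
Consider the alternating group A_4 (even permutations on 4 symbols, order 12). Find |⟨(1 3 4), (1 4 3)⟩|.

|⟨(1 3 4)⟩| = 3 and |⟨(1 4 3)⟩| = 3, so |H| is a multiple of lcm(3, 3) = 3 and divides |G| = 12.
Closing under the operation: H = {e, (1 3 4), (1 4 3)}, so |H| = 3.

3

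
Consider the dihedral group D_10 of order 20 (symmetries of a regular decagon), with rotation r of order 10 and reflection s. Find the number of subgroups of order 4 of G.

5

|G| = 20 and 4 | 20, so subgroups of order 4 are possible by Lagrange.
The subgroups of order 4 are: {e, r^5, r^2s, r^7s}; {e, r^5, r^3s, r^8s}; {e, r^5, r^4s, r^9s}; {e, r^5, s, r^5s}; … (5 in all).
So G has 5 subgroups of order 4.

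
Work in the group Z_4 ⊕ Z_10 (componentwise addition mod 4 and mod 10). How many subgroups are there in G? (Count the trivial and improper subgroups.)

16

|G| = 40, so by Lagrange every subgroup order divides 40. Divisors: 1, 2, 4, 5, 8, 10, 20, 40.
Subgroups by order — order 1: 1; order 2: 3; order 4: 3; order 5: 1; order 8: 1; order 10: 3; order 20: 3; order 40: 1.
Total: 1 + 3 + 3 + 1 + 1 + 3 + 3 + 1 = 16.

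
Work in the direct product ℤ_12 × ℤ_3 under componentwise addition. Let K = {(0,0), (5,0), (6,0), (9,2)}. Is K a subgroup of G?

No

(5,0) ∈ K but its inverse (7,0) ∉ K, so K is not a subgroup.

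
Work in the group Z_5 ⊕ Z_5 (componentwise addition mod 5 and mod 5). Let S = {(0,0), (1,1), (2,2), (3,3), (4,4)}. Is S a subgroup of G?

Yes

|S| = 5 divides |G| = 25, consistent with Lagrange.
S contains the identity, every element's inverse is in S, and S is closed under +: it is a subgroup.
In fact S = ⟨(4,4)⟩.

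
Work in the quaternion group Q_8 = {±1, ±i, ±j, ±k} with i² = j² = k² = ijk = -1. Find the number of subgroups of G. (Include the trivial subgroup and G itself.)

|G| = 8, so by Lagrange every subgroup order divides 8. Divisors: 1, 2, 4, 8.
Subgroups by order — order 1: 1; order 2: 1; order 4: 3; order 8: 1.
Total: 1 + 1 + 3 + 1 = 6.

6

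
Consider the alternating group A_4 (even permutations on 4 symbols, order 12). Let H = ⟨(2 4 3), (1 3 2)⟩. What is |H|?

|⟨(2 4 3)⟩| = 3 and |⟨(1 3 2)⟩| = 3, so |H| is a multiple of lcm(3, 3) = 3 and divides |G| = 12.
Closing {(2 4 3), (1 3 2)} under the group operation gives all of G, so |H| = 12.

12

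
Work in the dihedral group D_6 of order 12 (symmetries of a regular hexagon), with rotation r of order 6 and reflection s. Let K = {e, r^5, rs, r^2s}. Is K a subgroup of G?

No

r^5 ∈ K but its inverse r ∉ K, so K is not a subgroup.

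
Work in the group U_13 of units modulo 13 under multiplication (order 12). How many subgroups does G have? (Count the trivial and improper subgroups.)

|G| = 12, so by Lagrange every subgroup order divides 12. Divisors: 1, 2, 3, 4, 6, 12.
Subgroups by order — order 1: 1; order 2: 1; order 3: 1; order 4: 1; order 6: 1; order 12: 1.
Total: 1 + 1 + 1 + 1 + 1 + 1 = 6.

6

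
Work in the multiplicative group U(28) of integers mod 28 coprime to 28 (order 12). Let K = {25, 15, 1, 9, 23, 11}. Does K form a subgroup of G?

Yes

|K| = 6 divides |G| = 12, consistent with Lagrange.
K contains the identity, every element's inverse is in K, and K is closed under ·: it is a subgroup.
In fact K = ⟨23⟩.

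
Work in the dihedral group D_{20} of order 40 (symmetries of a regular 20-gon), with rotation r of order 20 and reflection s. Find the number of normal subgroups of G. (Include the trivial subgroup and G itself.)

9

G has 48 subgroups. Checking conjugation-invariance by order — order 1: 1/1 normal; order 2: 1/21 normal; order 4: 1/11 normal; order 5: 1/1 normal; order 8: 0/5 normal; order 10: 1/5 normal; order 20: 3/3 normal; order 40: 1/1 normal.
Total normal subgroups: 9.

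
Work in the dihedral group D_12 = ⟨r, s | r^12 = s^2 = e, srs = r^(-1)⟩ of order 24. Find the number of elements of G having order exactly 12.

4

The elements of order 12 are: r, r^5, r^7, r^11.
That's 4.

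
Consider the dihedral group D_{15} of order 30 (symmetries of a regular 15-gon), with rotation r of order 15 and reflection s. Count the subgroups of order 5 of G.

1

|G| = 30 and 5 | 30, so subgroups of order 5 are possible by Lagrange.
The subgroups of order 5 are: {e, r^3, r^6, r^9, r^12}.
So G has 1 subgroup of order 5.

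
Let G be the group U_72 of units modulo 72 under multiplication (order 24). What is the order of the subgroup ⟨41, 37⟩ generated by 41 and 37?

12

|⟨41⟩| = 6 and |⟨37⟩| = 2, so |H| is a multiple of lcm(6, 2) = 6 and divides |G| = 24.
Closing under the operation: H = {1, 5, 13, 17, 25, 29, 37, 41, 49, 53, 61, 65}, so |H| = 12.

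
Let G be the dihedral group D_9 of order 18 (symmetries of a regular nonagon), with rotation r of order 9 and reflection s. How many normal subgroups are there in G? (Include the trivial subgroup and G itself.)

4

G has 16 subgroups. Checking conjugation-invariance by order — order 1: 1/1 normal; order 2: 0/9 normal; order 3: 1/1 normal; order 6: 0/3 normal; order 9: 1/1 normal; order 18: 1/1 normal.
Total normal subgroups: 4.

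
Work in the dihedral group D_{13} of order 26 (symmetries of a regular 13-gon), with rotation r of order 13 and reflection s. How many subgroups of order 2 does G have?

13

|G| = 26 and 2 | 26, so subgroups of order 2 are possible by Lagrange.
The subgroups of order 2 are: {e, r^10s}; {e, r^11s}; {e, r^12s}; {e, r^2s}; … (13 in all).
So G has 13 subgroups of order 2.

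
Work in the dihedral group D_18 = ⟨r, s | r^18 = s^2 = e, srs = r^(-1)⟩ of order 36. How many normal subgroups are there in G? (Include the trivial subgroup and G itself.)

9

G has 45 subgroups. Checking conjugation-invariance by order — order 1: 1/1 normal; order 2: 1/19 normal; order 3: 1/1 normal; order 4: 0/9 normal; order 6: 1/7 normal; order 9: 1/1 normal; order 12: 0/3 normal; order 18: 3/3 normal; order 36: 1/1 normal.
Total normal subgroups: 9.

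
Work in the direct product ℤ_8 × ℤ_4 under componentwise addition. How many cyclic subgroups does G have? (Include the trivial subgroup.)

14

Each element a generates a cyclic subgroup ⟨a⟩; distinct elements may generate the same one (a cyclic group of order d has φ(d) generators).
Cyclic subgroups by order — order 1: 1; order 2: 3; order 4: 6; order 8: 4.
Total: 14.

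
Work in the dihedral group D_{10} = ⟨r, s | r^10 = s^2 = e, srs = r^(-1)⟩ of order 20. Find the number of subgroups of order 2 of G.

11

|G| = 20 and 2 | 20, so subgroups of order 2 are possible by Lagrange.
The subgroups of order 2 are: {e, r^2s}; {e, r^3s}; {e, r^4s}; {e, r^5}; … (11 in all).
So G has 11 subgroups of order 2.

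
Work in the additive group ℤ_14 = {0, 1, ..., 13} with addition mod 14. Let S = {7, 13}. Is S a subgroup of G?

No

The identity 0 ∉ S, so S is not a subgroup.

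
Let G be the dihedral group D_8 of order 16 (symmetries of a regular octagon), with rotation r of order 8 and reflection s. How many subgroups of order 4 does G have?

|G| = 16 and 4 | 16, so subgroups of order 4 are possible by Lagrange.
The subgroups of order 4 are: {e, r^2, r^4, r^6}; {e, r^4, r^2s, r^6s}; {e, r^4, r^3s, r^7s}; {e, r^4, s, r^4s}; … (5 in all).
So G has 5 subgroups of order 4.

5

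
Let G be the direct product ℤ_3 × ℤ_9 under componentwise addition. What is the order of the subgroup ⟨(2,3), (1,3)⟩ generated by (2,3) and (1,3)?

9

|⟨(2,3)⟩| = 3 and |⟨(1,3)⟩| = 3, so |H| is a multiple of lcm(3, 3) = 3 and divides |G| = 27.
Closing under the operation: H = {(0,0), (0,3), (0,6), (1,0), (1,3), (1,6), (2,0), (2,3), (2,6)}, so |H| = 9.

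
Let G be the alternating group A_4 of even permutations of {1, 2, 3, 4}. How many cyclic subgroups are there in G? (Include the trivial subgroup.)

8

Each element a generates a cyclic subgroup ⟨a⟩; distinct elements may generate the same one (a cyclic group of order d has φ(d) generators).
Cyclic subgroups by order — order 1: 1; order 2: 3; order 3: 4.
Total: 8.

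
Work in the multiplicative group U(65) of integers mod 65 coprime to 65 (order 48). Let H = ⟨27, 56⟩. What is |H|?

|⟨27⟩| = 4 and |⟨56⟩| = 6, so |H| is a multiple of lcm(4, 6) = 12 and divides |G| = 48.
Closing under the operation: H = {1, 3, 4, 9, 12, 14, 16, 17, 22, 23, 27, 29, 36, 38, 42, 43, 48, 49, 51, 53, 56, 61, 62, 64}, so |H| = 24.

24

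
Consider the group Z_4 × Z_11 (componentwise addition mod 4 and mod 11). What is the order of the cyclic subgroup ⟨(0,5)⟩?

11

The order of (0,5) in Z_4 × Z_11 is lcm(ord(0) in Z_4, ord(5) in Z_11).
ord(0) = 1 and ord(5) = 11, so |⟨(0,5)⟩| = lcm(1, 11) = 11.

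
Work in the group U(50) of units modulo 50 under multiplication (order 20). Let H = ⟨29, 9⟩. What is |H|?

|⟨29⟩| = 10 and |⟨9⟩| = 10, so |H| is a multiple of lcm(10, 10) = 10 and divides |G| = 20.
Closing under the operation: H = {1, 9, 11, 19, 21, 29, 31, 39, 41, 49}, so |H| = 10.

10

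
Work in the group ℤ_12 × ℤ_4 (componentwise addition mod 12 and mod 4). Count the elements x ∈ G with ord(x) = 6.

An element (a,b) has order lcm(ord(a), ord(b)); count pairs with lcm equal to 6.
Enumerating gives 6 such elements.

6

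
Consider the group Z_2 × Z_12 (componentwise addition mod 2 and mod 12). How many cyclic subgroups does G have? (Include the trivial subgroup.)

12

Each element a generates a cyclic subgroup ⟨a⟩; distinct elements may generate the same one (a cyclic group of order d has φ(d) generators).
Cyclic subgroups by order — order 1: 1; order 2: 3; order 3: 1; order 4: 2; order 6: 3; order 12: 2.
Total: 12.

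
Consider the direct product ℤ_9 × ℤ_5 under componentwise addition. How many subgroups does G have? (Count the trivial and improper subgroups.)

6

|G| = 45, so by Lagrange every subgroup order divides 45. Divisors: 1, 3, 5, 9, 15, 45.
Subgroups by order — order 1: 1; order 3: 1; order 5: 1; order 9: 1; order 15: 1; order 45: 1.
Total: 1 + 1 + 1 + 1 + 1 + 1 = 6.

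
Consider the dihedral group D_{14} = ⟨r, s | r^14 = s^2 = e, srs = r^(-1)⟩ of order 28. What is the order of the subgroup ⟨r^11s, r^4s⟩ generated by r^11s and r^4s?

|⟨r^11s⟩| = 2 and |⟨r^4s⟩| = 2, so |H| is a multiple of lcm(2, 2) = 2 and divides |G| = 28.
Closing under the operation: H = {e, r^7, r^4s, r^11s}, so |H| = 4.

4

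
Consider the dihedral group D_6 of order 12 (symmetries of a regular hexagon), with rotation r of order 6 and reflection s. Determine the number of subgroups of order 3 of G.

1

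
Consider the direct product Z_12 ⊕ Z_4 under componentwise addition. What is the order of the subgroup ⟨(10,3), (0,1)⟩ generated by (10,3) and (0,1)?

|⟨(10,3)⟩| = 12 and |⟨(0,1)⟩| = 4, so |H| is a multiple of lcm(12, 4) = 12 and divides |G| = 48.
Closing under the operation: H = {(0,0), (0,1), (0,2), (0,3), (2,0), (2,1), (2,2), (2,3), (4,0), (4,1), (4,2), (4,3), (6,0), (6,1), (6,2), (6,3), (8,0), (8,1), (8,2), (8,3), (10,0), (10,1), (10,2), (10,3)}, so |H| = 24.

24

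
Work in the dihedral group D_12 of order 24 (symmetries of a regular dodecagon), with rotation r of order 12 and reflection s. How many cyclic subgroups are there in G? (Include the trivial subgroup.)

18

Group the elements of G by the cyclic subgroup they generate; each cyclic subgroup of order d accounts for φ(d) elements.
Cyclic subgroups by order — order 1: 1; order 2: 13; order 3: 1; order 4: 1; order 6: 1; order 12: 1.
Total: 18.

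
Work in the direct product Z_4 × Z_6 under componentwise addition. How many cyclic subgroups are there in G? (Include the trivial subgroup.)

12

Each element a generates a cyclic subgroup ⟨a⟩; distinct elements may generate the same one (a cyclic group of order d has φ(d) generators).
Cyclic subgroups by order — order 1: 1; order 2: 3; order 3: 1; order 4: 2; order 6: 3; order 12: 2.
Total: 12.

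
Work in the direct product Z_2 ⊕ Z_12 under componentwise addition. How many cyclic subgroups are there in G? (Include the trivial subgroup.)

A cyclic subgroup of order d is generated by each of its φ(d) elements of order d, so the cyclic subgroups of order d number (#elements of order d)/φ(d).
Cyclic subgroups by order — order 1: 1; order 2: 3; order 3: 1; order 4: 2; order 6: 3; order 12: 2.
Total: 12.

12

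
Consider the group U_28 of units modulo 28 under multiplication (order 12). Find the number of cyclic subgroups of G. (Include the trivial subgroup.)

8

Each element a generates a cyclic subgroup ⟨a⟩; distinct elements may generate the same one (a cyclic group of order d has φ(d) generators).
Cyclic subgroups by order — order 1: 1; order 2: 3; order 3: 1; order 6: 3.
Total: 8.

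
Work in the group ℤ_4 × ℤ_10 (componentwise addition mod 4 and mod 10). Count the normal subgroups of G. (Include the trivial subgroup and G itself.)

G is abelian, so every subgroup is normal.
G has 16 subgroups in total, hence 16 normal subgroups.

16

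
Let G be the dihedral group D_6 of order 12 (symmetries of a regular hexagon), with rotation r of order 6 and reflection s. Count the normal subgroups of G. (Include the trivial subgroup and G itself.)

G has 16 subgroups. Checking conjugation-invariance by order — order 1: 1/1 normal; order 2: 1/7 normal; order 3: 1/1 normal; order 4: 0/3 normal; order 6: 3/3 normal; order 12: 1/1 normal.
Total normal subgroups: 7.

7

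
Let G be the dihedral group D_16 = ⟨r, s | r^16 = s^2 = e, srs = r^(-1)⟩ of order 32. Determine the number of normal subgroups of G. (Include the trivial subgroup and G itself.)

G has 36 subgroups. Checking conjugation-invariance by order — order 1: 1/1 normal; order 2: 1/17 normal; order 4: 1/9 normal; order 8: 1/5 normal; order 16: 3/3 normal; order 32: 1/1 normal.
Total normal subgroups: 8.

8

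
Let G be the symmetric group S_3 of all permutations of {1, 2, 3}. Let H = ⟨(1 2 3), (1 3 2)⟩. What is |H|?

3

|⟨(1 2 3)⟩| = 3 and |⟨(1 3 2)⟩| = 3, so |H| is a multiple of lcm(3, 3) = 3 and divides |G| = 6.
Closing under the operation: H = {e, (1 2 3), (1 3 2)}, so |H| = 3.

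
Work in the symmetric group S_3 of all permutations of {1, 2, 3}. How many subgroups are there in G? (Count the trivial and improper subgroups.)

6

|G| = 6, so by Lagrange every subgroup order divides 6. Divisors: 1, 2, 3, 6.
Subgroups by order — order 1: 1; order 2: 3; order 3: 1; order 6: 1.
Total: 1 + 3 + 1 + 1 = 6.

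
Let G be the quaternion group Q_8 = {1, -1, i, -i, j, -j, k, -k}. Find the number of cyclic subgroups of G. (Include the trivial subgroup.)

5

Group the elements of G by the cyclic subgroup they generate; each cyclic subgroup of order d accounts for φ(d) elements.
Cyclic subgroups by order — order 1: 1; order 2: 1; order 4: 3.
Total: 5.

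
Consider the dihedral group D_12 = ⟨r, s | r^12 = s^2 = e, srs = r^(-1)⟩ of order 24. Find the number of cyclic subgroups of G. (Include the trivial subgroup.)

A cyclic subgroup of order d is generated by each of its φ(d) elements of order d, so the cyclic subgroups of order d number (#elements of order d)/φ(d).
Cyclic subgroups by order — order 1: 1; order 2: 13; order 3: 1; order 4: 1; order 6: 1; order 12: 1.
Total: 18.

18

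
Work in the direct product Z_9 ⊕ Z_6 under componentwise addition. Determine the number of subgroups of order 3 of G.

|G| = 54 and 3 | 54, so subgroups of order 3 are possible by Lagrange.
The subgroups of order 3 are: {(0,0), (0,2), (0,4)}; {(0,0), (3,0), (6,0)}; {(0,0), (3,2), (6,4)}; {(0,0), (3,4), (6,2)}.
So G has 4 subgroups of order 3.

4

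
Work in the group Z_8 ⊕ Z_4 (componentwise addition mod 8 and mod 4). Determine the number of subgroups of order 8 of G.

7

|G| = 32 and 8 | 32, so subgroups of order 8 are possible by Lagrange.
The subgroups of order 8 are: {(0,0), (0,1), (0,2), (0,3), (4,0), (4,1), (4,2), (4,3)}; {(0,0), (0,2), (2,0), (2,2), (4,0), (4,2), (6,0), (6,2)}; {(0,0), (0,2), (2,1), (2,3), (4,0), (4,2), (6,1), (6,3)}; {(0,0), (1,0), (2,0), (3,0), (4,0), (5,0), (6,0), (7,0)}; … (7 in all).
So G has 7 subgroups of order 8.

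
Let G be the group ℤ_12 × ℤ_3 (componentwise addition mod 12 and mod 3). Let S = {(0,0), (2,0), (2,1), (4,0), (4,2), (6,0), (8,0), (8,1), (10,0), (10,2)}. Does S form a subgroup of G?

No

|S| = 10 does not divide |G| = 36, so by Lagrange S is not a subgroup.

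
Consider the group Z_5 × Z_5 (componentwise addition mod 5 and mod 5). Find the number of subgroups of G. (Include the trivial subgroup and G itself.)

8

|G| = 25, so by Lagrange every subgroup order divides 25. Divisors: 1, 5, 25.
Subgroups by order — order 1: 1; order 5: 6; order 25: 1.
Total: 1 + 6 + 1 = 8.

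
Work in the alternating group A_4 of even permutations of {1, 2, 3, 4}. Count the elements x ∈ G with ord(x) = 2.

3

The elements of order 2 are: (1 2)(3 4), (1 3)(2 4), (1 4)(2 3).
That's 3.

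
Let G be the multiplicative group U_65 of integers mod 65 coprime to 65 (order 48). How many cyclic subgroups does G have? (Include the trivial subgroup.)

20

Group the elements of G by the cyclic subgroup they generate; each cyclic subgroup of order d accounts for φ(d) elements.
Cyclic subgroups by order — order 1: 1; order 2: 3; order 3: 1; order 4: 6; order 6: 3; order 12: 6.
Total: 20.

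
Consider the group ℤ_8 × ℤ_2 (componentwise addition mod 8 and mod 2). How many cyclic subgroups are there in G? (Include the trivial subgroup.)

Each element a generates a cyclic subgroup ⟨a⟩; distinct elements may generate the same one (a cyclic group of order d has φ(d) generators).
Cyclic subgroups by order — order 1: 1; order 2: 3; order 4: 2; order 8: 2.
Total: 8.

8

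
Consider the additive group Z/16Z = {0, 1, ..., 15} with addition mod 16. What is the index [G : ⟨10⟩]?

2

|⟨10⟩| = 8 and |G| = 16.
By Lagrange, [G : H] = |G|/|H| = 16/8 = 2.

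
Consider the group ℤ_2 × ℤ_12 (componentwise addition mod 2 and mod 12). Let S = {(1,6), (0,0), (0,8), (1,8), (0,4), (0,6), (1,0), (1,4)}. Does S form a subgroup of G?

No

Closure fails: (0,4) + (0,6) = (0,10) ∉ S. So S is not a subgroup.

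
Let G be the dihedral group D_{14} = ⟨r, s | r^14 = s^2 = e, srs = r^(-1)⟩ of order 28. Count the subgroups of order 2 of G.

15

|G| = 28 and 2 | 28, so subgroups of order 2 are possible by Lagrange.
The subgroups of order 2 are: {e, r^10s}; {e, r^11s}; {e, r^12s}; {e, r^13s}; … (15 in all).
So G has 15 subgroups of order 2.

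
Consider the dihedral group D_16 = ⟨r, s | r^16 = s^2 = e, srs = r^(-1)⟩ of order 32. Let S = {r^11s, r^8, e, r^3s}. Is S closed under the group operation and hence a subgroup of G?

Yes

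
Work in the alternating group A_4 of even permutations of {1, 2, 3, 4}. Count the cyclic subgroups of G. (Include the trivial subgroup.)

A cyclic subgroup of order d is generated by each of its φ(d) elements of order d, so the cyclic subgroups of order d number (#elements of order d)/φ(d).
Cyclic subgroups by order — order 1: 1; order 2: 3; order 3: 4.
Total: 8.

8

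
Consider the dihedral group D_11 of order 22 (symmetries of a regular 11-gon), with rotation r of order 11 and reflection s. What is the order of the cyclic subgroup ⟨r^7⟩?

Computing powers of r^7: the smallest k with (r^7)^k = e is k = 11.

11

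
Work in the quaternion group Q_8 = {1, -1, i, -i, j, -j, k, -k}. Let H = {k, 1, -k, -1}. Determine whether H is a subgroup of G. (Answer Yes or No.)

Yes

|H| = 4 divides |G| = 8, consistent with Lagrange.
H contains the identity, every element's inverse is in H, and H is closed under ·: it is a subgroup.
In fact H = ⟨-k⟩.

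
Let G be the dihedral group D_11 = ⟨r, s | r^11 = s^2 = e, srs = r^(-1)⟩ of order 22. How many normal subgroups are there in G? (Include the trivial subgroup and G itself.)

3

G has 14 subgroups. Checking conjugation-invariance by order — order 1: 1/1 normal; order 2: 0/11 normal; order 11: 1/1 normal; order 22: 1/1 normal.
Total normal subgroups: 3.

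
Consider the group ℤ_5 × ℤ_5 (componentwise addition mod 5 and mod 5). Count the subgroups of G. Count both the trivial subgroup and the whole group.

|G| = 25, so by Lagrange every subgroup order divides 25. Divisors: 1, 5, 25.
Subgroups by order — order 1: 1; order 5: 6; order 25: 1.
Total: 1 + 6 + 1 = 8.

8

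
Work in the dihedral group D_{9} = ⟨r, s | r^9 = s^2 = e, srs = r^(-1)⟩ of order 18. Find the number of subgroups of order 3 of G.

|G| = 18 and 3 | 18, so subgroups of order 3 are possible by Lagrange.
The subgroups of order 3 are: {e, r^3, r^6}.
So G has 1 subgroup of order 3.

1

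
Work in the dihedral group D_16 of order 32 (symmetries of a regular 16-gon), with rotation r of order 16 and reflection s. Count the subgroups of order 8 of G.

5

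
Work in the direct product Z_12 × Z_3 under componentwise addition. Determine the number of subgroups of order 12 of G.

4

|G| = 36 and 12 | 36, so subgroups of order 12 are possible by Lagrange.
The subgroups of order 12 are: {(0,0), (0,1), (0,2), (3,0), (3,1), (3,2), (6,0), (6,1), (6,2), (9,0), (9,1), (9,2)}; {(0,0), (1,0), (2,0), (3,0), (4,0), (5,0), (6,0), (7,0), (8,0), (9,0), (10,0), (11,0)}; {(0,0), (1,1), (2,2), (3,0), (4,1), (5,2), (6,0), (7,1), (8,2), (9,0), (10,1), (11,2)}; {(0,0), (1,2), (2,1), (3,0), (4,2), (5,1), (6,0), (7,2), (8,1), (9,0), (10,2), (11,1)}.
So G has 4 subgroups of order 12.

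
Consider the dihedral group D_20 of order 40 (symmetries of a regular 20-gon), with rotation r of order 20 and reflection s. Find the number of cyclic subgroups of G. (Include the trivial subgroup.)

A cyclic subgroup of order d is generated by each of its φ(d) elements of order d, so the cyclic subgroups of order d number (#elements of order d)/φ(d).
Cyclic subgroups by order — order 1: 1; order 2: 21; order 4: 1; order 5: 1; order 10: 1; order 20: 1.
Total: 26.

26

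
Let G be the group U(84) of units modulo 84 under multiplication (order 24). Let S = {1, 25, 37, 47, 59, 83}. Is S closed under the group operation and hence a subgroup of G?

|S| = 6 divides |G| = 24, consistent with Lagrange.
S contains the identity, every element's inverse is in S, and S is closed under ·: it is a subgroup.
In fact S = ⟨59⟩.

Yes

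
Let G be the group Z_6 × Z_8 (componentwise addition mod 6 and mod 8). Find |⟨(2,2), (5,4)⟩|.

24

|⟨(2,2)⟩| = 12 and |⟨(5,4)⟩| = 6, so |H| is a multiple of lcm(12, 6) = 12 and divides |G| = 48.
Closing under the operation: H = {(0,0), (0,2), (0,4), (0,6), (1,0), (1,2), (1,4), (1,6), (2,0), (2,2), (2,4), (2,6), (3,0), (3,2), (3,4), (3,6), (4,0), (4,2), (4,4), (4,6), (5,0), (5,2), (5,4), (5,6)}, so |H| = 24.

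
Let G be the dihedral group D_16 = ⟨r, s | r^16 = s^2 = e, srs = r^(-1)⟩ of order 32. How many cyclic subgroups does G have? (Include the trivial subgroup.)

21

Group the elements of G by the cyclic subgroup they generate; each cyclic subgroup of order d accounts for φ(d) elements.
Cyclic subgroups by order — order 1: 1; order 2: 17; order 4: 1; order 8: 1; order 16: 1.
Total: 21.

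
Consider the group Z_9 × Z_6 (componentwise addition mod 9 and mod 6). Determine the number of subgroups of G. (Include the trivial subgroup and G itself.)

20

|G| = 54, so by Lagrange every subgroup order divides 54. Divisors: 1, 2, 3, 6, 9, 18, 27, 54.
Subgroups by order — order 1: 1; order 2: 1; order 3: 4; order 6: 4; order 9: 4; order 18: 4; order 27: 1; order 54: 1.
Total: 1 + 1 + 4 + 4 + 4 + 4 + 1 + 1 = 20.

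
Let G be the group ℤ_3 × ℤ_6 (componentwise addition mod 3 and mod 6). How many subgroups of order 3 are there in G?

4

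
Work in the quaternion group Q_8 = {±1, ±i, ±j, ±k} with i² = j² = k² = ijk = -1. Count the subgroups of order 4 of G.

3

|G| = 8 and 4 | 8, so subgroups of order 4 are possible by Lagrange.
The subgroups of order 4 are: {1, -1, i, -i}; {1, -1, j, -j}; {1, -1, k, -k}.
So G has 3 subgroups of order 4.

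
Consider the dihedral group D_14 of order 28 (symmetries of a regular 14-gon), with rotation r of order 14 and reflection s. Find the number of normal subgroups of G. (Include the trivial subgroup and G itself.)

7

G has 28 subgroups. Checking conjugation-invariance by order — order 1: 1/1 normal; order 2: 1/15 normal; order 4: 0/7 normal; order 7: 1/1 normal; order 14: 3/3 normal; order 28: 1/1 normal.
Total normal subgroups: 7.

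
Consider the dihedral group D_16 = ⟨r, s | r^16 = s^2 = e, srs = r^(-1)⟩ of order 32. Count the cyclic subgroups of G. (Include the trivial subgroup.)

21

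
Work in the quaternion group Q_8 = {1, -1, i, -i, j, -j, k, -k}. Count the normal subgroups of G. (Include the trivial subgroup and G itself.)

6

G has 6 subgroups. Checking conjugation-invariance by order — order 1: 1/1 normal; order 2: 1/1 normal; order 4: 3/3 normal; order 8: 1/1 normal.
Total normal subgroups: 6.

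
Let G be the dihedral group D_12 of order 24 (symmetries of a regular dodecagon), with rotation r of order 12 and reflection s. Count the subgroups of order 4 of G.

7

|G| = 24 and 4 | 24, so subgroups of order 4 are possible by Lagrange.
The subgroups of order 4 are: {e, r^6, r^4s, r^10s}; {e, r^6, r^5s, r^11s}; {e, r^6, r^2s, r^8s}; {e, r^3, r^6, r^9}; … (7 in all).
So G has 7 subgroups of order 4.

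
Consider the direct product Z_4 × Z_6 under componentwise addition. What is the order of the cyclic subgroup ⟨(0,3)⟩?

2

The order of (0,3) in Z_4 × Z_6 is lcm(ord(0) in Z_4, ord(3) in Z_6).
ord(0) = 1 and ord(3) = 2, so |⟨(0,3)⟩| = lcm(1, 2) = 2.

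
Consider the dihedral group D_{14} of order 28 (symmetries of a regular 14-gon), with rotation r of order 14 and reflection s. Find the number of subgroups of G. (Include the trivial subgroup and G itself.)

|G| = 28, so by Lagrange every subgroup order divides 28. Divisors: 1, 2, 4, 7, 14, 28.
Subgroups by order — order 1: 1; order 2: 15; order 4: 7; order 7: 1; order 14: 3; order 28: 1.
Total: 1 + 15 + 7 + 1 + 3 + 1 = 28.

28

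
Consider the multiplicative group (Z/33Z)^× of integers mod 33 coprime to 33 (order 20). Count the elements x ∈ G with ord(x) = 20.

0

No element of G has order 20 (even though 20 | 20).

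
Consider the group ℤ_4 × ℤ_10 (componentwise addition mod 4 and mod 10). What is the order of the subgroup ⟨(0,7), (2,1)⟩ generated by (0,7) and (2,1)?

|⟨(0,7)⟩| = 10 and |⟨(2,1)⟩| = 10, so |H| is a multiple of lcm(10, 10) = 10 and divides |G| = 40.
Closing under the operation: H = {(0,0), (0,1), (0,2), (0,3), (0,4), (0,5), (0,6), (0,7), (0,8), (0,9), (2,0), (2,1), (2,2), (2,3), (2,4), (2,5), (2,6), (2,7), (2,8), (2,9)}, so |H| = 20.

20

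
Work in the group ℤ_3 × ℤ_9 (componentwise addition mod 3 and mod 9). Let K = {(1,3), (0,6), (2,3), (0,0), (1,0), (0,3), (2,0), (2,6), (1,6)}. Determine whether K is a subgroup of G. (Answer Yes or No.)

Yes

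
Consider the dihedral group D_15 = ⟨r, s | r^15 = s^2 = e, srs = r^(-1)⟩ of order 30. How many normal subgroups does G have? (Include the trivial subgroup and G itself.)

G has 28 subgroups. Checking conjugation-invariance by order — order 1: 1/1 normal; order 2: 0/15 normal; order 3: 1/1 normal; order 5: 1/1 normal; order 6: 0/5 normal; order 10: 0/3 normal; order 15: 1/1 normal; order 30: 1/1 normal.
Total normal subgroups: 5.

5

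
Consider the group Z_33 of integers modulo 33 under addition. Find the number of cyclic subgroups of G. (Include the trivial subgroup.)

4

Each element a generates a cyclic subgroup ⟨a⟩; distinct elements may generate the same one (a cyclic group of order d has φ(d) generators).
Cyclic subgroups by order — order 1: 1; order 3: 1; order 11: 1; order 33: 1.
Total: 4.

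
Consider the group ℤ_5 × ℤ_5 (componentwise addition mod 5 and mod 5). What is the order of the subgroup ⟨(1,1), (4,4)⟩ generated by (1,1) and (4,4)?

|⟨(1,1)⟩| = 5 and |⟨(4,4)⟩| = 5, so |H| is a multiple of lcm(5, 5) = 5 and divides |G| = 25.
Closing under the operation: H = {(0,0), (1,1), (2,2), (3,3), (4,4)}, so |H| = 5.

5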